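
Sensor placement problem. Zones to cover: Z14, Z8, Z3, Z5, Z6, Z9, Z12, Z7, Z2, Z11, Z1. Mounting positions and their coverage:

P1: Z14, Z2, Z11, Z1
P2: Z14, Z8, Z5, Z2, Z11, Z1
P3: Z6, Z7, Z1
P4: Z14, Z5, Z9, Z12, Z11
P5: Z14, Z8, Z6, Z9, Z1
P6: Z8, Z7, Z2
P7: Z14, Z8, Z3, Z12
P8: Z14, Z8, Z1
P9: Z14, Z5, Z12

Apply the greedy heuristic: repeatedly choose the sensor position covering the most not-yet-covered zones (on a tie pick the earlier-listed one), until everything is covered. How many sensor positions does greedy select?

Pick 1: P2 covers 6 new zones (Z14, Z8, Z5, Z2, Z11, Z1).
Pick 2: P3 covers 2 new zones (Z6, Z7).
Pick 3: P4 covers 2 new zones (Z9, Z12).
Pick 4: P7 covers 1 new zones (Z3).
Greedy uses 4 sensor positions.

4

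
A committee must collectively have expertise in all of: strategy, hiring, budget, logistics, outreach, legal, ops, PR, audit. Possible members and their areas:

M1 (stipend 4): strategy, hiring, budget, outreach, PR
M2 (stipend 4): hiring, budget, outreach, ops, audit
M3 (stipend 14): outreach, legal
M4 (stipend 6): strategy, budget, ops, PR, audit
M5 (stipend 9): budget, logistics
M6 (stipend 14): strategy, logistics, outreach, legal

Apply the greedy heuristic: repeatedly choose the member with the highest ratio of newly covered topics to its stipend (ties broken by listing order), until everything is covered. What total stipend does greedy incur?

Pick 1: M1 adds 5 new (strategy, hiring, budget, outreach, PR) at stipend 4 (ratio 5/4).
Pick 2: M2 adds 2 new (ops, audit) at stipend 4 (ratio 2/4).
Pick 3: M6 adds 2 new (logistics, legal) at stipend 14 (ratio 2/14).
Greedy total stipend: 4 + 4 + 14 = 22.

22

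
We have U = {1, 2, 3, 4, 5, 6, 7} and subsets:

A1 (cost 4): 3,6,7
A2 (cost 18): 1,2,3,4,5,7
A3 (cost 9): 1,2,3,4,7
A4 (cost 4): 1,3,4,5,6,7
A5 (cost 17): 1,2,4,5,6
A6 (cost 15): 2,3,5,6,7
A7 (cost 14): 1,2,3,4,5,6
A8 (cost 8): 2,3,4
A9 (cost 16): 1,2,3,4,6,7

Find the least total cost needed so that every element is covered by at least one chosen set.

A4, A8 cover every element at cost 4 + 8 = 12.
Any cover uses at least 2 sets; among all covering selections none totals below 12.

12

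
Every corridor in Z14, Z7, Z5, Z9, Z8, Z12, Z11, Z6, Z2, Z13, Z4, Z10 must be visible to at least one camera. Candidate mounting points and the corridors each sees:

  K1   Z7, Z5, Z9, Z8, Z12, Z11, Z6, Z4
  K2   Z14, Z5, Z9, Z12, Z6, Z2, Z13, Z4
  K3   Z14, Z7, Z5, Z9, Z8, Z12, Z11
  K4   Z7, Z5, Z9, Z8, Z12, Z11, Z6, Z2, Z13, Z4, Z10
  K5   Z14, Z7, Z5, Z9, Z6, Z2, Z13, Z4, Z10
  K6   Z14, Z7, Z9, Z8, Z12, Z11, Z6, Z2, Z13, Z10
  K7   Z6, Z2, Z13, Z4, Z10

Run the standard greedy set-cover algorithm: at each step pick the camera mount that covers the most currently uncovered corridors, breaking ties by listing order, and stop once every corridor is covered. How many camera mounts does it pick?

2

Pick 1: K4 covers 11 new corridors (Z7, Z5, Z9, Z8, Z12, Z11, Z6, Z2, Z13, Z4, Z10).
Pick 2: K2 covers 1 new corridors (Z14).
Greedy uses 2 camera mounts.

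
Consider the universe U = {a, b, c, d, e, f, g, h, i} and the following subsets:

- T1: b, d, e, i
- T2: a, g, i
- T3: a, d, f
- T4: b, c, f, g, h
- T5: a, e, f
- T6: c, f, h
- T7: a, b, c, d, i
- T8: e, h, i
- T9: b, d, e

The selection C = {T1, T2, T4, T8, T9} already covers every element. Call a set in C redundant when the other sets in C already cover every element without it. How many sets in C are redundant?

Drop T1: the rest still cover every element — redundant.
Drop T2: a uncovered — not redundant.
Drop T4: c, f uncovered — not redundant.
Drop T8: the rest still cover every element — redundant.
Drop T9: the rest still cover every element — redundant.
3 redundant: T1, T8, T9.

3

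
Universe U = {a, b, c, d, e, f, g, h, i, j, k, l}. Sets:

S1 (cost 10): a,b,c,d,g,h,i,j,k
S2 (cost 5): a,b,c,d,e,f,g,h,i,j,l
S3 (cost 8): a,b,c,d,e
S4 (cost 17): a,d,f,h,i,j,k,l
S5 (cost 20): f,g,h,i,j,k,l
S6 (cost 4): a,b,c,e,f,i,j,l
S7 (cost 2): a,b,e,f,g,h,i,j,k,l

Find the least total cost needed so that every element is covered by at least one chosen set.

S2, S7 cover every element at cost 5 + 2 = 7.
Any cover uses at least 2 sets; among all covering selections none totals below 7.

7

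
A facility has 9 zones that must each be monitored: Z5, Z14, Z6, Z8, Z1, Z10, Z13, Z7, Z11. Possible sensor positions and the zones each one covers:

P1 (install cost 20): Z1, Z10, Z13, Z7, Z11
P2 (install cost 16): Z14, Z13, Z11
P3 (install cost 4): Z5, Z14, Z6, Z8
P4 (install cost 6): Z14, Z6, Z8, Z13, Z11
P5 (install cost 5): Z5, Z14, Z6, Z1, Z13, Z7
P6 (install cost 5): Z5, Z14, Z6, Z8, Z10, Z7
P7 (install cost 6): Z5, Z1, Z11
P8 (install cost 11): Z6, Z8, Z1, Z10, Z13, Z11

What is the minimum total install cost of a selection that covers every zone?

P5, P8 cover every zone at install cost 5 + 11 = 16.
Any cover uses at least 2 sensor positions; among all covering selections none totals below 16.

16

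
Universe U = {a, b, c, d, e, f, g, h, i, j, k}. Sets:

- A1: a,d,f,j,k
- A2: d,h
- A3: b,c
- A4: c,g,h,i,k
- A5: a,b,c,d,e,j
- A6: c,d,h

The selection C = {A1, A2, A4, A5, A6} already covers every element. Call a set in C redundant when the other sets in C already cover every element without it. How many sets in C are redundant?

Drop A1: f uncovered — not redundant.
Drop A2: the rest still cover every element — redundant.
Drop A4: g, i uncovered — not redundant.
Drop A5: b, e uncovered — not redundant.
Drop A6: the rest still cover every element — redundant.
2 redundant: A2, A6.

2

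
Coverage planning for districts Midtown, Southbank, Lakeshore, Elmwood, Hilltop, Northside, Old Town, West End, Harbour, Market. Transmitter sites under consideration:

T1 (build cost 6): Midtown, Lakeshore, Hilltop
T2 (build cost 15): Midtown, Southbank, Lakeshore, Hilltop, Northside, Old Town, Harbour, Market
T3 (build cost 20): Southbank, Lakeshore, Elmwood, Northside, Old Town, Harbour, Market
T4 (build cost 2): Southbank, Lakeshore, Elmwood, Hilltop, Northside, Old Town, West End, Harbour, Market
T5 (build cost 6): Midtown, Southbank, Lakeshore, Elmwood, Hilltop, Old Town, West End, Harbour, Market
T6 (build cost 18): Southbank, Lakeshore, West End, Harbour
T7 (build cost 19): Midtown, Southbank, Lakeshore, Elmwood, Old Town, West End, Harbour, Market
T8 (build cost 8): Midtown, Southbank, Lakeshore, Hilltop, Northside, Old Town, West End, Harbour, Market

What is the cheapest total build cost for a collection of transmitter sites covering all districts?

T1, T4 cover every district at build cost 6 + 2 = 8.
Any cover uses at least 2 transmitter sites; among all covering selections none totals below 8.

8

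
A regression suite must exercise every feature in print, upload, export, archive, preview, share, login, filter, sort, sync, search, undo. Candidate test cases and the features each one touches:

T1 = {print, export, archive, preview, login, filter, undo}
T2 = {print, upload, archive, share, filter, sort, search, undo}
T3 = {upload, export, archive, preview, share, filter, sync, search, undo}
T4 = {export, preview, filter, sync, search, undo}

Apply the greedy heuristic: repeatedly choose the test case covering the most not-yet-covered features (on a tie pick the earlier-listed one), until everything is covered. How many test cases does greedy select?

3

Pick 1: T3 covers 9 new features (upload, export, archive, preview, share, filter, sync, search, undo).
Pick 2: T1 covers 2 new features (print, login).
Pick 3: T2 covers 1 new features (sort).
Greedy uses 3 test cases.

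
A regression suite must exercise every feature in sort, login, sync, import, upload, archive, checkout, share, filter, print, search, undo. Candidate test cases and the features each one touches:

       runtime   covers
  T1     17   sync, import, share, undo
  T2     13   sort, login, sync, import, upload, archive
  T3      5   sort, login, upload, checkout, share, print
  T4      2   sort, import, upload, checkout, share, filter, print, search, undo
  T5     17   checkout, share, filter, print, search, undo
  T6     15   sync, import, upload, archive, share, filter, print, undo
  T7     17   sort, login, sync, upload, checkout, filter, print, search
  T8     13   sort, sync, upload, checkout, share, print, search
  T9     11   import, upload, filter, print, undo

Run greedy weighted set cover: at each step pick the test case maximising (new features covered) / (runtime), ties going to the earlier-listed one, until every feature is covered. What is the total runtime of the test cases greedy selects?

15

Pick 1: T4 adds 9 new (sort, import, upload, checkout, share, filter, print, search, undo) at runtime 2 (ratio 9/2).
Pick 2: T2 adds 3 new (login, sync, archive) at runtime 13 (ratio 3/13).
Greedy total runtime: 2 + 13 = 15.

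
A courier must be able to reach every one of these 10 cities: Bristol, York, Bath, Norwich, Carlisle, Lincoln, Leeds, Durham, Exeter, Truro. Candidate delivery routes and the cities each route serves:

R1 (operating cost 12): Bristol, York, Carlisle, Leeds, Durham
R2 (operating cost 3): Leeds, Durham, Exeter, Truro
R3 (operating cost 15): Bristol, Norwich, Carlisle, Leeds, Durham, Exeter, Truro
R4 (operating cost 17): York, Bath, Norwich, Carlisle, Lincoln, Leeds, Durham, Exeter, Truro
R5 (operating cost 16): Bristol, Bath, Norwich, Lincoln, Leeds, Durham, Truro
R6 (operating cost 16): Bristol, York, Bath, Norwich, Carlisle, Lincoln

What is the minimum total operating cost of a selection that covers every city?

19

R2, R6 cover every city at operating cost 3 + 16 = 19.
Any cover uses at least 2 routes; among all covering selections none totals below 19.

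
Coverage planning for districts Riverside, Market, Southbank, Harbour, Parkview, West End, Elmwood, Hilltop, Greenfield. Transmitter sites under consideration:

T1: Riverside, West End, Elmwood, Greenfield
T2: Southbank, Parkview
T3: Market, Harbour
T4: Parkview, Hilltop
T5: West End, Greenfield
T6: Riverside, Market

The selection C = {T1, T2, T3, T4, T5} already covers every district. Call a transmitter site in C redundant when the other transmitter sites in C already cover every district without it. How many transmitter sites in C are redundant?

1

Drop T1: Riverside, Elmwood uncovered — not redundant.
Drop T2: Southbank uncovered — not redundant.
Drop T3: Market, Harbour uncovered — not redundant.
Drop T4: Hilltop uncovered — not redundant.
Drop T5: the rest still cover every district — redundant.
1 redundant: T5.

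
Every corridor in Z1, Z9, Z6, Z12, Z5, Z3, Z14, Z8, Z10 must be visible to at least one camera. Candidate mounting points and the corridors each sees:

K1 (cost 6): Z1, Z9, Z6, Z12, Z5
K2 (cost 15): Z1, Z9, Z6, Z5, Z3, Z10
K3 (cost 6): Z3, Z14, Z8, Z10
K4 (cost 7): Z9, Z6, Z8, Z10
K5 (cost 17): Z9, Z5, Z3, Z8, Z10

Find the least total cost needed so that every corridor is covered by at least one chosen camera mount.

K1, K3 cover every corridor at cost 6 + 6 = 12.
Any cover uses at least 2 camera mounts; among all covering selections none totals below 12.

12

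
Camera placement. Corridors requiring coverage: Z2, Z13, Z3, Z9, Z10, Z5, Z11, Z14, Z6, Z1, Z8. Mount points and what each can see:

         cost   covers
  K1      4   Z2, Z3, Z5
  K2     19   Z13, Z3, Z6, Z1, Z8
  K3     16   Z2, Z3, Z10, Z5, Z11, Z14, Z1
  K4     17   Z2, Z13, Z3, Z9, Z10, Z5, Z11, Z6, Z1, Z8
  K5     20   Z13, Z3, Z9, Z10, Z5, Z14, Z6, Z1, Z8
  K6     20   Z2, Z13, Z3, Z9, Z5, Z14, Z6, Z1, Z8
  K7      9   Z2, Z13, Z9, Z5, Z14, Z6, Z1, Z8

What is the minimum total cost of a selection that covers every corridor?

25

K3, K7 cover every corridor at cost 16 + 9 = 25.
Any cover uses at least 2 camera mounts; among all covering selections none totals below 25.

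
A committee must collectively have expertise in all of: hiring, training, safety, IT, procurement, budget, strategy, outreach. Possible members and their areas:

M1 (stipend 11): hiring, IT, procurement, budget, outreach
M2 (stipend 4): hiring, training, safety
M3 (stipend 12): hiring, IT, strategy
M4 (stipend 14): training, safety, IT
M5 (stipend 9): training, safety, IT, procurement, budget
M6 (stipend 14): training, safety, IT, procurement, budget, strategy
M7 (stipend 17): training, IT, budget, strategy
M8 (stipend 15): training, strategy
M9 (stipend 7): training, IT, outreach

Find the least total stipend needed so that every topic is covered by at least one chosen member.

25

M1, M6 cover every topic at stipend 11 + 14 = 25.
Any cover uses at least 2 members; among all covering selections none totals below 25.
Greedy by coverage-per-stipend would pick M2, M1, M3 for 27 — worse than the optimum 25.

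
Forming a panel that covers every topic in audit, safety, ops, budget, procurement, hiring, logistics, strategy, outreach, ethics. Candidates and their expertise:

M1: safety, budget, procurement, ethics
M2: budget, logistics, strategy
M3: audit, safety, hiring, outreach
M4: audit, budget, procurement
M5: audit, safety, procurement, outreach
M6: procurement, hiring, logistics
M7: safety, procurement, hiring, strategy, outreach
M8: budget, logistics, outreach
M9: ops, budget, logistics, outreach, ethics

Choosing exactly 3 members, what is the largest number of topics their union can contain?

Choosing M3, M7, M9 covers {audit, safety, ops, budget, procurement, hiring, logistics, strategy, outreach, ethics} — 10 topics.
That is all 10 topics.

10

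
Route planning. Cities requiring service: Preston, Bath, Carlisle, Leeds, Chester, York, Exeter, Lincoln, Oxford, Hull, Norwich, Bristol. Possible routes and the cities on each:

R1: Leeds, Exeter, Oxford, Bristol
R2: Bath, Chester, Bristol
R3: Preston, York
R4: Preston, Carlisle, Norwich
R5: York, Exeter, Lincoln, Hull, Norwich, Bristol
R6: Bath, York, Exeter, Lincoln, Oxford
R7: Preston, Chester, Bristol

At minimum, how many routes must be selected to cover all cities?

4

R1, R2, R4, R5 together cover {Preston, Bath, Carlisle, Leeds, Chester, York, Exeter, Lincoln, Oxford, Hull, Norwich, Bristol} — every city.
No 3 of the 7 routes cover everything (all 35 triples fall short), so 4 is minimum.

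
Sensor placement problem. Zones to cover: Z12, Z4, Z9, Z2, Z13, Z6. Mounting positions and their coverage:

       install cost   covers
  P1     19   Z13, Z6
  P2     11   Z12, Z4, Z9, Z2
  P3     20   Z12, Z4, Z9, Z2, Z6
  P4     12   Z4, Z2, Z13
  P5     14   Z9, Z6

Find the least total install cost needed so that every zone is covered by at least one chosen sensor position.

30

P1, P2 cover every zone at install cost 19 + 11 = 30.
Any cover uses at least 2 sensor positions; among all covering selections none totals below 30.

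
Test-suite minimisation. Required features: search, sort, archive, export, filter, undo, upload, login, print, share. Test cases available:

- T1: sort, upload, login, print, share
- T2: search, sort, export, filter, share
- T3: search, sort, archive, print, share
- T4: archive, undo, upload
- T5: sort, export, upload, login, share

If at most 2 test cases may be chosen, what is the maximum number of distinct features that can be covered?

Choosing T1, T2 covers {search, sort, export, filter, upload, login, print, share} — 8 features.
No choice of 2 test cases does better; here archive, undo are left uncovered.

8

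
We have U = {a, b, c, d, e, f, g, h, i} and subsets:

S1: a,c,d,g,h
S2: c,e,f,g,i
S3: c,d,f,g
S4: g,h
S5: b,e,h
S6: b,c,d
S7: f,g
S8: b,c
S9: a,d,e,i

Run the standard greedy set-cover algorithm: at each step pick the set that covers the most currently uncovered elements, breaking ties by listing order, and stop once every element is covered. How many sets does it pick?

Pick 1: S1 covers 5 new elements (a, c, d, g, h).
Pick 2: S2 covers 3 new elements (e, f, i).
Pick 3: S5 covers 1 new elements (b).
Greedy uses 3 sets.

3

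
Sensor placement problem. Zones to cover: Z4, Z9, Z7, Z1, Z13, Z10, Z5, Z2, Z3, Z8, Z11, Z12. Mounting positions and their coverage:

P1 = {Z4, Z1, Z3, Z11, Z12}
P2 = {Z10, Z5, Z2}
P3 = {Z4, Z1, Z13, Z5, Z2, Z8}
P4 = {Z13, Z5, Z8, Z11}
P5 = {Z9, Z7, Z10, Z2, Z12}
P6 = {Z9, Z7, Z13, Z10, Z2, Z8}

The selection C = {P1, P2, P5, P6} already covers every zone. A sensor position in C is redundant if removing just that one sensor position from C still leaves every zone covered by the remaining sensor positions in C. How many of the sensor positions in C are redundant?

Drop P1: Z4, Z1, Z3, Z11 uncovered — not redundant.
Drop P2: Z5 uncovered — not redundant.
Drop P5: the rest still cover every zone — redundant.
Drop P6: Z13, Z8 uncovered — not redundant.
1 redundant: P5.

1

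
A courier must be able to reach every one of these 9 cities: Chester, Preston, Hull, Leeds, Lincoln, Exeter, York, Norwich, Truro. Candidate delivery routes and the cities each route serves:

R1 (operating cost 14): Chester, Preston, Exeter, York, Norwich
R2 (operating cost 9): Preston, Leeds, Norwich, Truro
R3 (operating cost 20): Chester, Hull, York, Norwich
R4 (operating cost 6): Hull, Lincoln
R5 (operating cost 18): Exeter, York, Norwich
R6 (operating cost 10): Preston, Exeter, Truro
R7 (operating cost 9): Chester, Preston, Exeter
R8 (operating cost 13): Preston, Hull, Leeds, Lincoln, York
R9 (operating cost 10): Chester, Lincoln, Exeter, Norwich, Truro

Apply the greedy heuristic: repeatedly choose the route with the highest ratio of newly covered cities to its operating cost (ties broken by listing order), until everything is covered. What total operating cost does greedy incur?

23

Pick 1: R9 adds 5 new (Chester, Lincoln, Exeter, Norwich, Truro) at operating cost 10 (ratio 5/10).
Pick 2: R8 adds 4 new (Preston, Hull, Leeds, York) at operating cost 13 (ratio 4/13).
Greedy total operating cost: 10 + 13 = 23.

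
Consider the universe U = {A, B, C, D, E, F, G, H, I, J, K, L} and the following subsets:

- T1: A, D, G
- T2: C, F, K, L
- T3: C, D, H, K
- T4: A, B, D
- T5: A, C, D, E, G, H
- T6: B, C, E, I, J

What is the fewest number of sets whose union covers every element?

3

T2, T5, T6 together cover {A, B, C, D, E, F, G, H, I, J, K, L} — every element.
No 2 of the 6 sets cover everything (all 15 pairs fall short), so 3 is minimum.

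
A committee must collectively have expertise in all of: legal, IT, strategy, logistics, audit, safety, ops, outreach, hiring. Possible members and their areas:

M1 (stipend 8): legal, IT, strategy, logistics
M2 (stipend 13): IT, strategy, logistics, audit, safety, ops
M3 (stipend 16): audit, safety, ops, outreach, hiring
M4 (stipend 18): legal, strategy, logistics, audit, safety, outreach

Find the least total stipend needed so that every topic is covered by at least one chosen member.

M1, M3 cover every topic at stipend 8 + 16 = 24.
Any cover uses at least 2 members; among all covering selections none totals below 24.

24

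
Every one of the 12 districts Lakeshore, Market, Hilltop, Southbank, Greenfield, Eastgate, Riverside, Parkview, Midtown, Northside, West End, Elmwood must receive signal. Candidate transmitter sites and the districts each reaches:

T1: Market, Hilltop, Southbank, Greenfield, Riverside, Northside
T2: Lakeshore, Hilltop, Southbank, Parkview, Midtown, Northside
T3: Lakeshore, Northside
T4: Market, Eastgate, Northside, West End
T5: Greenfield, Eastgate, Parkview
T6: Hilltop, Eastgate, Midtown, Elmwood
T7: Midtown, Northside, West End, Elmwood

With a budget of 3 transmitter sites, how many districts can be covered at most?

11

Choosing T1, T2, T4 covers {Lakeshore, Market, Hilltop, Southbank, Greenfield, Eastgate, Riverside, Parkview, Midtown, Northside, West End} — 11 districts.
No choice of 3 transmitter sites does better; here Elmwood is left uncovered.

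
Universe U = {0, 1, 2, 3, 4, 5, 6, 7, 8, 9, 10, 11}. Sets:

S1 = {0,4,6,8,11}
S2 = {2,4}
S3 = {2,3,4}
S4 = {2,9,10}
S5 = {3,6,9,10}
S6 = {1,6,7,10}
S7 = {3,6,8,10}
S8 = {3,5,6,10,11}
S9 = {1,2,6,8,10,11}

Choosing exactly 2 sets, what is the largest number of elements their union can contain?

Choosing S1, S4 covers {0, 2, 4, 6, 8, 9, 10, 11} — 8 elements.
No choice of 2 sets does better; here 1, 3, 5, 7 are left uncovered.

8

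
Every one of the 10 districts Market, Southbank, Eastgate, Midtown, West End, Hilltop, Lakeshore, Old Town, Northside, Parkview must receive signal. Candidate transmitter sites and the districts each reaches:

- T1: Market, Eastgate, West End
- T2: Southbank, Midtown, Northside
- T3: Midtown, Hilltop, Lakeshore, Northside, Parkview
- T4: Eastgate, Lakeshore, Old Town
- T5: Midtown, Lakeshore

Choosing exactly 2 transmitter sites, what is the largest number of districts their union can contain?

8

Choosing T1, T3 covers {Market, Eastgate, Midtown, West End, Hilltop, Lakeshore, Northside, Parkview} — 8 districts.
No choice of 2 transmitter sites does better; here Southbank, Old Town are left uncovered.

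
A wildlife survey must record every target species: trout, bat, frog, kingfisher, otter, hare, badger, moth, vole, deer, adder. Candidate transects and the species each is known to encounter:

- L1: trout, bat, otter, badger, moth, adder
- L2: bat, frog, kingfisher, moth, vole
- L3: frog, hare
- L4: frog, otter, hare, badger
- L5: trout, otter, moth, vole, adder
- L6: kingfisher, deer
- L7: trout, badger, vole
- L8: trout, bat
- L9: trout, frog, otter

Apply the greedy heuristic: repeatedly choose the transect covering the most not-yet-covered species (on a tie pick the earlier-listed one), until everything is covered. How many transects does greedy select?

4

Pick 1: L1 covers 6 new species (trout, bat, otter, badger, moth, adder).
Pick 2: L2 covers 3 new species (frog, kingfisher, vole).
Pick 3: L3 covers 1 new species (hare).
Pick 4: L6 covers 1 new species (deer).
Greedy uses 4 transects.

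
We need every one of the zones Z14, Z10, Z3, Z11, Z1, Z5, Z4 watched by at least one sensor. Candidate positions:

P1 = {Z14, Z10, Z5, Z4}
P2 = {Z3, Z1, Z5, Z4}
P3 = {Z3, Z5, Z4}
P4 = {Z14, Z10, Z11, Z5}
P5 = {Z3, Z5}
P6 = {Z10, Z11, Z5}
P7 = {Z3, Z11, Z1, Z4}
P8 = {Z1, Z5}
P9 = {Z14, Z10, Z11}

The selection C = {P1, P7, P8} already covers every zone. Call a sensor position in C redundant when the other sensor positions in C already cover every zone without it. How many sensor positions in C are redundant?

Drop P1: Z14, Z10 uncovered — not redundant.
Drop P7: Z3, Z11 uncovered — not redundant.
Drop P8: the rest still cover every zone — redundant.
1 redundant: P8.

1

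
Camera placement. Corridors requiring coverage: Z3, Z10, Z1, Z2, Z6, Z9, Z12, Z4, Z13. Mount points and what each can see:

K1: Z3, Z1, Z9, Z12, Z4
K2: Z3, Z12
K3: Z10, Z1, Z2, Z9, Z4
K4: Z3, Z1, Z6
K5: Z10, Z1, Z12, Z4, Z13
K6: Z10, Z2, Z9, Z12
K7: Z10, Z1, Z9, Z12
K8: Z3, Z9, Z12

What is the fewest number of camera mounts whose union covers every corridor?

3

K3, K4, K5 together cover {Z3, Z10, Z1, Z2, Z6, Z9, Z12, Z4, Z13} — every corridor.
No 2 of the 8 camera mounts cover everything (all 28 pairs fall short), so 3 is minimum.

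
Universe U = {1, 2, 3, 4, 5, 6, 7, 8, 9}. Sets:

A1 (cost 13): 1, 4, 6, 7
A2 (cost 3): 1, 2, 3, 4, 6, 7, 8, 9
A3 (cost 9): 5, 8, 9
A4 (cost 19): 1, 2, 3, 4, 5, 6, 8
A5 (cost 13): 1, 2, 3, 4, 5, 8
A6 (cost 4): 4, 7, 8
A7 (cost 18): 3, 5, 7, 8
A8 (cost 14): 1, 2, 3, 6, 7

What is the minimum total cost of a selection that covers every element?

12

A2, A3 cover every element at cost 3 + 9 = 12.
Any cover uses at least 2 sets; among all covering selections none totals below 12.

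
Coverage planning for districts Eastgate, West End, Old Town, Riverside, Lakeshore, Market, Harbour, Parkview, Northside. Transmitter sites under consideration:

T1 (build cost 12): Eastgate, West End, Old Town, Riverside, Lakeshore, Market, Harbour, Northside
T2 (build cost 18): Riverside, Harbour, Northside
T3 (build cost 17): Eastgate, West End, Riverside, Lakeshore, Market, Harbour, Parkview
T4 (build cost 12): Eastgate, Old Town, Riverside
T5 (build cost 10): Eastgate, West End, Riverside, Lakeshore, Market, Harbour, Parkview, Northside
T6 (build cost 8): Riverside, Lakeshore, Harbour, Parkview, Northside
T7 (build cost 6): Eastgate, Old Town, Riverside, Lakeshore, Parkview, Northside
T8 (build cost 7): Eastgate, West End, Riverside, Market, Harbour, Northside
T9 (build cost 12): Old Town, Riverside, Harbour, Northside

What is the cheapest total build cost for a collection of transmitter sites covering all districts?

13

T7, T8 cover every district at build cost 6 + 7 = 13.
Any cover uses at least 2 transmitter sites; among all covering selections none totals below 13.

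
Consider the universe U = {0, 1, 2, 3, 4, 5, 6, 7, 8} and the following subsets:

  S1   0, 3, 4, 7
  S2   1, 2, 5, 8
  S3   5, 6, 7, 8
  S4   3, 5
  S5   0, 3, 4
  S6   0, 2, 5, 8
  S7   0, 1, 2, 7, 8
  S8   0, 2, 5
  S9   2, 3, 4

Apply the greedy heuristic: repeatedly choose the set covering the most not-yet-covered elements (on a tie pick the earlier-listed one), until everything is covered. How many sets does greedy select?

3

Pick 1: S7 covers 5 new elements (0, 1, 2, 7, 8).
Pick 2: S1 covers 2 new elements (3, 4).
Pick 3: S3 covers 2 new elements (5, 6).
Greedy uses 3 sets.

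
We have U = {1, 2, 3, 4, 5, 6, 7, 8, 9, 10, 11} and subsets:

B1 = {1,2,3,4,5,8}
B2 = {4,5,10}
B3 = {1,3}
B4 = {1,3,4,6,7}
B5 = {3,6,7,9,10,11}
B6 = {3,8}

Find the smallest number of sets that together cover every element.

2

B1, B5 together cover {1, 2, 3, 4, 5, 6, 7, 8, 9, 10, 11} — every element.
No single set contains all 11 elements, so 2 is optimal.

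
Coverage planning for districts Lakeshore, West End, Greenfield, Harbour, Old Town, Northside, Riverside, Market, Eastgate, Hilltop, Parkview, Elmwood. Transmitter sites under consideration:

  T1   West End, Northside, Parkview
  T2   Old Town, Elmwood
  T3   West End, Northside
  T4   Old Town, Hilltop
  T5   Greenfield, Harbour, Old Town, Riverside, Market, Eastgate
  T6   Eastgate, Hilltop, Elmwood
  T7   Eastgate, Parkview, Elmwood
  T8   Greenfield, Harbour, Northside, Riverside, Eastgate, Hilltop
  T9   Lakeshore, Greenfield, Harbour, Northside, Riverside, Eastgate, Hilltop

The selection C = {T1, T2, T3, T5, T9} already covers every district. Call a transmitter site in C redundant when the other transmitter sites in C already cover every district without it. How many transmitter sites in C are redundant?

1

Drop T1: Parkview uncovered — not redundant.
Drop T2: Elmwood uncovered — not redundant.
Drop T3: the rest still cover every district — redundant.
Drop T5: Market uncovered — not redundant.
Drop T9: Lakeshore, Hilltop uncovered — not redundant.
1 redundant: T3.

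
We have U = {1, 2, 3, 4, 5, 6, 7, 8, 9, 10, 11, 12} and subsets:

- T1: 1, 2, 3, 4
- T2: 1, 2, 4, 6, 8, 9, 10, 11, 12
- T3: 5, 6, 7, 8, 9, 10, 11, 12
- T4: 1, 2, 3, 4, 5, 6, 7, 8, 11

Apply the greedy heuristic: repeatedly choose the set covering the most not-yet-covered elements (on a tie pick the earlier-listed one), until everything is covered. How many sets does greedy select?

2

Pick 1: T2 covers 9 new elements (1, 2, 4, 6, 8, 9, 10, 11, 12).
Pick 2: T4 covers 3 new elements (3, 5, 7).
Greedy uses 2 sets.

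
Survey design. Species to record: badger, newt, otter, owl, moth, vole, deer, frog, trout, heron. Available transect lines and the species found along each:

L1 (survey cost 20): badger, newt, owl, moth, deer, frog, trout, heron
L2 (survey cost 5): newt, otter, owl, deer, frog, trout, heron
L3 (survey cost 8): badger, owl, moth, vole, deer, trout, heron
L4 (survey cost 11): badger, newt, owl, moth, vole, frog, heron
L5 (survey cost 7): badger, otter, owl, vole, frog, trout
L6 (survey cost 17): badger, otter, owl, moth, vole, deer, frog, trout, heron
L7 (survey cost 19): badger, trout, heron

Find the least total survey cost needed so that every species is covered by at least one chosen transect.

13

L2, L3 cover every species at survey cost 5 + 8 = 13.
Any cover uses at least 2 transects; among all covering selections none totals below 13.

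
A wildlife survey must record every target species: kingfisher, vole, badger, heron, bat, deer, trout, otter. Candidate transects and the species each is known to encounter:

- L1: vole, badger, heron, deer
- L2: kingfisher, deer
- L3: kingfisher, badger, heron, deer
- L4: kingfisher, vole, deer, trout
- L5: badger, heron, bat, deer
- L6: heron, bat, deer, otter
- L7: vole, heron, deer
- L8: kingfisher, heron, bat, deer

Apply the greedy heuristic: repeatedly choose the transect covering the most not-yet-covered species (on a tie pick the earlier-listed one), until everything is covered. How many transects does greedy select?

3

Pick 1: L1 covers 4 new species (vole, badger, heron, deer).
Pick 2: L4 covers 2 new species (kingfisher, trout).
Pick 3: L6 covers 2 new species (bat, otter).
Greedy uses 3 transects.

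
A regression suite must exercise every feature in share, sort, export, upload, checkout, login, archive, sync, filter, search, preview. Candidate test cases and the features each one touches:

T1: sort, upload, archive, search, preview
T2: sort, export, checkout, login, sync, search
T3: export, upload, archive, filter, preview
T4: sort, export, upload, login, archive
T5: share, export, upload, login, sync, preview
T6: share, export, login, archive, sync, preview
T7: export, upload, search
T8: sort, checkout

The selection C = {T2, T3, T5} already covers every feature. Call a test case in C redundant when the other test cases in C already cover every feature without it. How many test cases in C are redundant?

Drop T2: sort, checkout, search uncovered — not redundant.
Drop T3: archive, filter uncovered — not redundant.
Drop T5: share uncovered — not redundant.
None of the test cases in C is redundant.

0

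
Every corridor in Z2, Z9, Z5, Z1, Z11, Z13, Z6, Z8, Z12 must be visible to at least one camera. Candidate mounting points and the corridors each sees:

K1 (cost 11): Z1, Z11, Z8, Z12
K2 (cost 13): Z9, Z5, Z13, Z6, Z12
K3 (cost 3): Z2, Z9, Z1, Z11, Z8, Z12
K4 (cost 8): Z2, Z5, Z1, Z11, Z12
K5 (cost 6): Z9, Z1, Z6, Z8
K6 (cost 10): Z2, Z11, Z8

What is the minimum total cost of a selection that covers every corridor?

K2, K3 cover every corridor at cost 13 + 3 = 16.
Any cover uses at least 2 camera mounts; among all covering selections none totals below 16.

16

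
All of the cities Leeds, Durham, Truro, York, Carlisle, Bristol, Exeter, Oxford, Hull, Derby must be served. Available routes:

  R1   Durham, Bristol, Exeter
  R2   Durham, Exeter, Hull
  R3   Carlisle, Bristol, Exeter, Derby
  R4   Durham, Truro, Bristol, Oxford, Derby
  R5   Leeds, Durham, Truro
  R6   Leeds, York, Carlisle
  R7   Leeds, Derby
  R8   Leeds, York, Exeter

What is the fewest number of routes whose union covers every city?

3

R2, R4, R6 together cover {Leeds, Durham, Truro, York, Carlisle, Bristol, Exeter, Oxford, Hull, Derby} — every city.
No 2 of the 8 routes cover everything (all 28 pairs fall short), so 3 is minimum.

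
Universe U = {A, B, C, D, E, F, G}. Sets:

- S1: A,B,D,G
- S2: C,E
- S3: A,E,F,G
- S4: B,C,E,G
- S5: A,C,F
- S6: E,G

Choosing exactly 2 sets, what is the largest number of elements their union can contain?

6

Choosing S1, S2 covers {A, B, C, D, E, G} — 6 elements.
No choice of 2 sets does better; here F is left uncovered.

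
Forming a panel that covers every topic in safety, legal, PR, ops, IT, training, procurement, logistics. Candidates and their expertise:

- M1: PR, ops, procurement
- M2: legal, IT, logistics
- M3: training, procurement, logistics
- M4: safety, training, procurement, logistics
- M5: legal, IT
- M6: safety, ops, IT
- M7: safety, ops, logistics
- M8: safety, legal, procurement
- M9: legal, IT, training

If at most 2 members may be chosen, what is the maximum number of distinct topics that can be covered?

6

Choosing M1, M2 covers {legal, PR, ops, IT, procurement, logistics} — 6 topics.
No choice of 2 members does better; here safety, training are left uncovered.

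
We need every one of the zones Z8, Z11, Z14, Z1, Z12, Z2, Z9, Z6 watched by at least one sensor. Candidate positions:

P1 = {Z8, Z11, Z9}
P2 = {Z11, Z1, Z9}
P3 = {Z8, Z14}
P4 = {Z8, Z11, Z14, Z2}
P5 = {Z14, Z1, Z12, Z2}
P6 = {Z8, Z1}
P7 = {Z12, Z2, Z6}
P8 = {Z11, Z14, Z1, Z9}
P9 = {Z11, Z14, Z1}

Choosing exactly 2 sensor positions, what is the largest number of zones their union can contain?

7

Choosing P1, P5 covers {Z8, Z11, Z14, Z1, Z12, Z2, Z9} — 7 zones.
No choice of 2 sensor positions does better; here Z6 is left uncovered.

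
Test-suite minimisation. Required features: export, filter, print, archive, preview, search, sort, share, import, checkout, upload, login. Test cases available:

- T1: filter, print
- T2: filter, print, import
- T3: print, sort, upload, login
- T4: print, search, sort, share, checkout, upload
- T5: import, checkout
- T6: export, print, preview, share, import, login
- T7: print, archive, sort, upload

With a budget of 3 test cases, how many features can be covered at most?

Choosing T1, T4, T6 covers {export, filter, print, preview, search, sort, share, import, checkout, upload, login} — 11 features.
No choice of 3 test cases does better; here archive is left uncovered.

11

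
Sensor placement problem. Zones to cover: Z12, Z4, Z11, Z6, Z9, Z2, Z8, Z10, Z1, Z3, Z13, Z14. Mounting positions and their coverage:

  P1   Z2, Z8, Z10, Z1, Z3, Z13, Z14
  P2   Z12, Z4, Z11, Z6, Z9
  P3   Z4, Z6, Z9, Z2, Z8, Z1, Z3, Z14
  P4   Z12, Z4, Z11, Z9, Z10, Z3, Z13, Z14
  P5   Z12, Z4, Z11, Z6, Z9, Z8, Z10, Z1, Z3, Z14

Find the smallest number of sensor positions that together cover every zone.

2

P1, P2 together cover {Z12, Z4, Z11, Z6, Z9, Z2, Z8, Z10, Z1, Z3, Z13, Z14} — every zone.
No single sensor position contains all 12 zones, so 2 is optimal.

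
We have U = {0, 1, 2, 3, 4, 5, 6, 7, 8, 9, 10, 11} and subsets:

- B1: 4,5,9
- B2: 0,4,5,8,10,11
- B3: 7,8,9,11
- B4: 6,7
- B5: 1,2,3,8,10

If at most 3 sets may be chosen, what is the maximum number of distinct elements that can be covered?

Choosing B2, B3, B5 covers {0, 1, 2, 3, 4, 5, 7, 8, 9, 10, 11} — 11 elements.
No choice of 3 sets does better; here 6 is left uncovered.

11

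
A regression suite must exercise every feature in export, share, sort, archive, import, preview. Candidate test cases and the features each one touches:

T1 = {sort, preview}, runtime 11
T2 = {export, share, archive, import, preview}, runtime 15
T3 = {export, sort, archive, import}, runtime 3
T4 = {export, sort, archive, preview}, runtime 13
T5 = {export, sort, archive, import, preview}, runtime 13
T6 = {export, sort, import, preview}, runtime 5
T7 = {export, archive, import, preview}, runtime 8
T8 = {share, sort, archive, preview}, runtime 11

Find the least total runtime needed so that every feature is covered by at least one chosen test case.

T3, T8 cover every feature at runtime 3 + 11 = 14.
Any cover uses at least 2 test cases; among all covering selections none totals below 14.

14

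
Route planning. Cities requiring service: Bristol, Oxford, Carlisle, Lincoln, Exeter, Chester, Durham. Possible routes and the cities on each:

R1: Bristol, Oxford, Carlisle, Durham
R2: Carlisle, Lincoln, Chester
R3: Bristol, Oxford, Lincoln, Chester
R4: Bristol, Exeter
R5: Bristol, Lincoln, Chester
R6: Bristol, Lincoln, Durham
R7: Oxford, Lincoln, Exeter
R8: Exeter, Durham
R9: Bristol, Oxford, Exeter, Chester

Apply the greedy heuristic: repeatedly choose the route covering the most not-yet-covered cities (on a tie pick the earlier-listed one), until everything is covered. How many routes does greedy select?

Pick 1: R1 covers 4 new cities (Bristol, Oxford, Carlisle, Durham).
Pick 2: R2 covers 2 new cities (Lincoln, Chester).
Pick 3: R4 covers 1 new cities (Exeter).
Greedy uses 3 routes.

3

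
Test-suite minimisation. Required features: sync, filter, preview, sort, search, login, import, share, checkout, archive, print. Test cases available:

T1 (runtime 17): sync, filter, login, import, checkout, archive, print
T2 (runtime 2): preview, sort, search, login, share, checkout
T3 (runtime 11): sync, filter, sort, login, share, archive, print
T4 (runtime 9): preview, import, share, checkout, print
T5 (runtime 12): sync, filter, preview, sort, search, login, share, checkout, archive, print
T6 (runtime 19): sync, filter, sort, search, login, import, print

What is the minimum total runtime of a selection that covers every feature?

19

T1, T2 cover every feature at runtime 17 + 2 = 19.
Any cover uses at least 2 test cases; among all covering selections none totals below 19.
Greedy by coverage-per-runtime would pick T2, T3, T4 for 22 — worse than the optimum 19.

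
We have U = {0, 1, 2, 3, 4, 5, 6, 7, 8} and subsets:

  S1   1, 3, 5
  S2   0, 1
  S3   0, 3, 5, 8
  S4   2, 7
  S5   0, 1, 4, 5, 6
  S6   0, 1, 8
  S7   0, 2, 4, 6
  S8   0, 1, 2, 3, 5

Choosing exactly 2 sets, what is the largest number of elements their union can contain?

Choosing S1, S7 covers {0, 1, 2, 3, 4, 5, 6} — 7 elements.
No choice of 2 sets does better; here 7, 8 are left uncovered.

7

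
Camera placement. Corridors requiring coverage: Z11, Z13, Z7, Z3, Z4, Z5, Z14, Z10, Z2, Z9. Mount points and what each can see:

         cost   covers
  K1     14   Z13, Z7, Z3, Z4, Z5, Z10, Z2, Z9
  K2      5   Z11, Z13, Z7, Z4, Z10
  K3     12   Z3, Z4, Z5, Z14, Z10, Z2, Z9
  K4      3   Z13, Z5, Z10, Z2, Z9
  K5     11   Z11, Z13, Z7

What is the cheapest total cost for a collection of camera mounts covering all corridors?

17

K2, K3 cover every corridor at cost 5 + 12 = 17.
Any cover uses at least 2 camera mounts; among all covering selections none totals below 17.
Greedy by coverage-per-cost would pick K4, K2, K3 for 20 — worse than the optimum 17.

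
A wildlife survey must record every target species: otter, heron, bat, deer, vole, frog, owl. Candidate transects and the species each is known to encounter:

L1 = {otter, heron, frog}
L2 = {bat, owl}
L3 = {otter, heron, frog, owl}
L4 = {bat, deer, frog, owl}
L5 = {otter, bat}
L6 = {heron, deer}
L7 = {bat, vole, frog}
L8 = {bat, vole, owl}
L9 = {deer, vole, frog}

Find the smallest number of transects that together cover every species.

3

L1, L2, L9 together cover {otter, heron, bat, deer, vole, frog, owl} — every species.
No 2 of the 9 transects cover everything (all 36 pairs fall short), so 3 is minimum.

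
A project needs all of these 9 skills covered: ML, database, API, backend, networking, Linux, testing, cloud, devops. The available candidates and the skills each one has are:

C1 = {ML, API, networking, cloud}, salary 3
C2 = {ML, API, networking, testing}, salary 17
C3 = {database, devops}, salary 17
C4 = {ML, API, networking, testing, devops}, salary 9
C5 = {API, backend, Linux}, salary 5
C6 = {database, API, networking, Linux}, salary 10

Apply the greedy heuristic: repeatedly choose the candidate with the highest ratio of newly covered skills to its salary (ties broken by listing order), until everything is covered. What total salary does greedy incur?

27

Pick 1: C1 adds 4 new (ML, API, networking, cloud) at salary 3 (ratio 4/3).
Pick 2: C5 adds 2 new (backend, Linux) at salary 5 (ratio 2/5).
Pick 3: C4 adds 2 new (testing, devops) at salary 9 (ratio 2/9).
Pick 4: C6 adds 1 new (database) at salary 10 (ratio 1/10).
Greedy total salary: 3 + 5 + 9 + 10 = 27.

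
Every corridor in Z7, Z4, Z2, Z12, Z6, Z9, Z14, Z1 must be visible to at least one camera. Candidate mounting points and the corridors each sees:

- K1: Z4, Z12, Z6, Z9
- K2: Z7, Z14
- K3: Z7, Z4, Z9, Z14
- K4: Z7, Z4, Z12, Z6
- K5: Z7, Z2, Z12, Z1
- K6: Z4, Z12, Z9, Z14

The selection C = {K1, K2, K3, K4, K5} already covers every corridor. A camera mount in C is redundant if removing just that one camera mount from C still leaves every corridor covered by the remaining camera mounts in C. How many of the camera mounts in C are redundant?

4

Drop K1: the rest still cover every corridor — redundant.
Drop K2: the rest still cover every corridor — redundant.
Drop K3: the rest still cover every corridor — redundant.
Drop K4: the rest still cover every corridor — redundant.
Drop K5: Z2, Z1 uncovered — not redundant.
4 redundant: K1, K2, K3, K4.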